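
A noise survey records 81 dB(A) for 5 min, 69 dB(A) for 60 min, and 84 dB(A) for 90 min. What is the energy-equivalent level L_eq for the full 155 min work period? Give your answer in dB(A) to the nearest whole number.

82 dB(A)

L_eq = 10·log₁₀[(1/T)·Σ tᵢ·10^(Lᵢ/10)] with T = 155 min.
Σ tᵢ·10^(Lᵢ/10) = 5·10^(81/10) + 60·10^(69/10) + 90·10^(84/10) = 2.371e+10.
L_eq = 10·log₁₀(2.371e+10/155) = 81.85 dB(A).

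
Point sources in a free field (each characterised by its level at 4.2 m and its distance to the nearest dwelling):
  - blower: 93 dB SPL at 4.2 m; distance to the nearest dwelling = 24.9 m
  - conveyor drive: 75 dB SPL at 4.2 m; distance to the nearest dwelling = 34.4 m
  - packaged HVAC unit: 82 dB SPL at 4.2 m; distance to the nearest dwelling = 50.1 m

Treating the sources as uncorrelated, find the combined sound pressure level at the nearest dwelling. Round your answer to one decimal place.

77.7 dB SPL

Propagate each source to the receiver with L = L_ref − 20·log₁₀(r/r_ref), then add intensities.
blower: 93 − 20·log₁₀(24.9/4.2) = 93 − 15.46 = 77.54 dB SPL.
conveyor drive: 75 − 20·log₁₀(34.4/4.2) = 75 − 18.27 = 56.73 dB SPL.
packaged HVAC unit: 82 − 20·log₁₀(50.1/4.2) = 82 − 21.53 = 60.47 dB SPL.
Σ 10^(L/10) = 5.835e+07 → L_total = 10·log₁₀(5.835e+07) = 77.66 dB SPL.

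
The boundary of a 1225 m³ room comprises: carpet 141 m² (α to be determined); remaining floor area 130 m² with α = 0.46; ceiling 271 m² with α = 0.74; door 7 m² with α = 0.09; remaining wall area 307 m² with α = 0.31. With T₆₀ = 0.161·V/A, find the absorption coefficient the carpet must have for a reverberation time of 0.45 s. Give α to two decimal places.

Required total absorption A = 0.161·1225/0.45 = 438.28 m².
Absorption from the other surfaces = 130·0.46 + 271·0.74 + 7·0.09 + 307·0.31 = 356.14 m², so the carpet must supply 82.14 m² over 141 m².
α = 82.14/141 = 0.583.

0.58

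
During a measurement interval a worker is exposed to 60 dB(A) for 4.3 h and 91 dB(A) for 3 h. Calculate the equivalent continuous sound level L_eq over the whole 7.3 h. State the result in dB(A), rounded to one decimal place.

87.1 dB(A)

The energy average is taken in the linear domain: L_eq = 10·log₁₀[(Σ tᵢ·10^(Lᵢ/10))/T], T = 7.3 h.
Σ tᵢ·10^(Lᵢ/10) = 4.3·10^(60/10) + 3·10^(91/10) = 3.781e+09.
L_eq = 10·log₁₀(3.781e+09/7.3) = 87.14 dB(A).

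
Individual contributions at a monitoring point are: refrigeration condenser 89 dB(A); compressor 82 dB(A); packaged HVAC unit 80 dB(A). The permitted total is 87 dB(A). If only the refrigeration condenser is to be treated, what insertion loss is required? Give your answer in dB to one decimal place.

Everything except the refrigeration condenser sums to 10^(82/10) + 10^(80/10) = 2.585e+08 in linear terms, 84.12 dB(A).
To meet 87 dB(A) overall, the treated refrigeration condenser may contribute at most 10^(87/10) − 2.585e+08 = 2.427e+08, i.e. 83.85 dB(A).
So the refrigeration condenser must be reduced from 89 to 83.85 dB(A): IL = 5.15 dB.

5.1 dB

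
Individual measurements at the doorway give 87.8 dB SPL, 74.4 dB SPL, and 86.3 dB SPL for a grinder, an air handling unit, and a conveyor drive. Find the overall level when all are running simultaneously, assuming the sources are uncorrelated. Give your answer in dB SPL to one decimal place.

For uncorrelated sources the intensities add, so convert each level to linear form, sum, and take 10·log₁₀ of the total.
Σ 10^(L/10) = 10^(87.8/10) + 10^(74.4/10) + 10^(86.3/10) = 1.057e+09.
L_total = 10·log₁₀(1.057e+09) = 90.24 dB SPL.

90.2 dB SPL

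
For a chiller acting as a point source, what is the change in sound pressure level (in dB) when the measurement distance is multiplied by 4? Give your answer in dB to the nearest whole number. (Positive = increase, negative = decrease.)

With spherical spreading the level changes by −20·log₁₀(r₂/r₁).
ΔL = −20·log₁₀(4) = -12.04 dB.

-12 dB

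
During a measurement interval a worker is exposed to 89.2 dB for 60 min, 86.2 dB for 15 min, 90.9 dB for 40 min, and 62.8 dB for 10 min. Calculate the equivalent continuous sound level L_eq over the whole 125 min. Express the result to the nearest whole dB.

L_eq = 10·log₁₀[(1/T)·Σ tᵢ·10^(Lᵢ/10)] with T = 125 min.
Σ tᵢ·10^(Lᵢ/10) = 60·10^(89.2/10) + 15·10^(86.2/10) + 40·10^(90.9/10) + 10·10^(62.8/10) = 1.054e+11.
L_eq = 10·log₁₀(1.054e+11/125) = 89.26 dB.

89 dB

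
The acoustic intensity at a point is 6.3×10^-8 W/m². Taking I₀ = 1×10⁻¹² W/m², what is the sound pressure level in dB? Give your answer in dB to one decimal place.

L = 10·log₁₀(I/I₀) = 10·log₁₀(6.3×10^-8/10⁻¹²) = 10·log₁₀(6.3×10^4).
L = 10·(0.7993 + 4) = 47.99 dB.

48.0 dB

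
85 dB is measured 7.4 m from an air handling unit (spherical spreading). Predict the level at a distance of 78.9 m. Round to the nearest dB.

Point-source attenuation: ΔL = 20·log₁₀(r₂/r₁) = 20·log₁₀(78.9/7.4) = 20.557 dB.
L₂ = 85 − 20·log₁₀(78.9/7.4) = 85 − 20.557 = 64.44 dB.

64 dB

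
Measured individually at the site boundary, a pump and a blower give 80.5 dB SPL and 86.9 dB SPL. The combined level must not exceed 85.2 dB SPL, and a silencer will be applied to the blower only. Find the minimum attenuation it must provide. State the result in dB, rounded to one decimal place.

The untreated sources together contribute 10^(80.5/10) = 1.122e+08, i.e. 80.50 dB SPL.
To meet 85.2 dB SPL overall, the treated blower may contribute at most 10^(85.2/10) − 1.122e+08 = 2.189e+08, i.e. 83.40 dB SPL.
So the blower must be reduced from 86.9 to 83.40 dB SPL: IL = 3.50 dB.

3.5 dB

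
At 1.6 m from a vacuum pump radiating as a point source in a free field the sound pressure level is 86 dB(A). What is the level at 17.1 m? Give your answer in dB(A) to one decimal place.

65.4 dB(A)

Point-source attenuation: ΔL = 20·log₁₀(r₂/r₁) = 20·log₁₀(17.1/1.6) = 20.578 dB.
L₂ = 86 − 20·log₁₀(17.1/1.6) = 86 − 20.578 = 65.42 dB(A).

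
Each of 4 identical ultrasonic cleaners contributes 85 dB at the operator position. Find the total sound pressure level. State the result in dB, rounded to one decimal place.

91.0 dB

L_total = L₁ + 10·log₁₀ N for N identical incoherent sources.
L_total = 85 + 10·log₁₀(4) = 85 + 6.021 = 91.02 dB.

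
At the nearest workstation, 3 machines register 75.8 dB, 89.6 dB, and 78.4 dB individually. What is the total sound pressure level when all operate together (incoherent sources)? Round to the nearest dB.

For uncorrelated sources the intensities add, so convert each level to linear form, sum, and take 10·log₁₀ of the total.
Σ 10^(L/10) = 10^(75.8/10) + 10^(89.6/10) + 10^(78.4/10) = 1.019e+09.
L_total = 10·log₁₀(1.019e+09) = 90.08 dB.

90 dB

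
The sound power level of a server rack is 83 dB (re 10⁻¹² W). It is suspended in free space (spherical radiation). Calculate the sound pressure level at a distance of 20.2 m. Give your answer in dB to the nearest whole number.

46 dB

L_p = L_w − 10·log₁₀(4π·r²) with r = 20.2 m.
4π·r² = 5128 m², 10·log₁₀ of that is 37.099 dB.
L_p = 83 − 37.099 = 45.90 dB.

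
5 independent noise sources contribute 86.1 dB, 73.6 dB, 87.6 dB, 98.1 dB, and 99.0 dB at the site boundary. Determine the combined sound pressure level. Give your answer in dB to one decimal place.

101.9 dB

Incoherent sources combine by intensity addition: L_total = 10·log₁₀(Σ 10^(L_i/10)).
Σ 10^(L/10) = 10^(86.1/10) + 10^(73.6/10) + 10^(87.6/10) + 10^(98.1/10) + 10^(99.0/10) = 1.541e+10.
L_total = 10·log₁₀(1.541e+10) = 101.88 dB.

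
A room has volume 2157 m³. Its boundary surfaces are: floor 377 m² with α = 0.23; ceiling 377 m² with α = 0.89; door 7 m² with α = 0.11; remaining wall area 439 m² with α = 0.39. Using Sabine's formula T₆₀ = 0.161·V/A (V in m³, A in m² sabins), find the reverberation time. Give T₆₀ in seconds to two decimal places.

0.58 s

A = Σ Sᵢαᵢ = 377·0.23 + 377·0.89 + 7·0.11 + 439·0.39 = 594.22 m².
T₆₀ = 0.161·V/A = 0.161·2157/594.22 = 0.584 s.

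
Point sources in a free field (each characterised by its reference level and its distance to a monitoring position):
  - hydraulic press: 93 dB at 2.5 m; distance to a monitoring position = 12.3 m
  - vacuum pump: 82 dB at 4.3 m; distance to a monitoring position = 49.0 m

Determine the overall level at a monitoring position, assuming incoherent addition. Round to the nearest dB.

Apply inverse-square spreading to bring every level to the receiver, then sum 10^(L/10).
hydraulic press: 93 − 20·log₁₀(12.3/2.5) = 93 − 13.84 = 79.16 dB.
vacuum pump: 82 − 20·log₁₀(49.0/4.3) = 82 − 21.13 = 60.87 dB.
Σ 10^(L/10) = 8.365e+07 → L_total = 10·log₁₀(8.365e+07) = 79.22 dB.

79 dB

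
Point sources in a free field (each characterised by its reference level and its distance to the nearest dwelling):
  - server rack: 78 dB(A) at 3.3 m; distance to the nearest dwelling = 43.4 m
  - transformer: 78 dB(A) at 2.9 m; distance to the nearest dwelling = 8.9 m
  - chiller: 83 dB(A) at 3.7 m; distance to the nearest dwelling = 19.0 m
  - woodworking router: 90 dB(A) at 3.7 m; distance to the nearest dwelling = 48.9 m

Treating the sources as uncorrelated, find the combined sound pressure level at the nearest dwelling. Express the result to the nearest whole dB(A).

73 dB(A)

Apply inverse-square spreading to bring every level to the receiver, then sum 10^(L/10).
server rack: 78 − 20·log₁₀(43.4/3.3) = 78 − 22.38 = 55.62 dB(A).
transformer: 78 − 20·log₁₀(8.9/2.9) = 78 − 9.74 = 68.26 dB(A).
chiller: 83 − 20·log₁₀(19.0/3.7) = 83 − 14.21 = 68.79 dB(A).
woodworking router: 90 − 20·log₁₀(48.9/3.7) = 90 − 22.42 = 67.58 dB(A).
Σ 10^(L/10) = 2.036e+07 → L_total = 10·log₁₀(2.036e+07) = 73.09 dB(A).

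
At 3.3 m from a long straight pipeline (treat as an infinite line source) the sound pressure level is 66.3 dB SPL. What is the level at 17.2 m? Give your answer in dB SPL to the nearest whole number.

For a line source, L₂ = L₁ − 10·log₁₀(r₂/r₁).
L₂ = 66.3 − 10·log₁₀(17.2/3.3) = 66.3 − 7.170 = 59.13 dB SPL.

59 dB SPL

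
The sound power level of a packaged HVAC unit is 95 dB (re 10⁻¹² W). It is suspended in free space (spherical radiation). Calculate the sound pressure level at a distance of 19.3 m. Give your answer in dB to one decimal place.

L_p = L_w − 10·log₁₀(4π·r²) with r = 19.3 m.
4π·r² = 4681 m², 10·log₁₀ of that is 36.703 dB.
L_p = 95 − 36.703 = 58.30 dB.

58.3 dB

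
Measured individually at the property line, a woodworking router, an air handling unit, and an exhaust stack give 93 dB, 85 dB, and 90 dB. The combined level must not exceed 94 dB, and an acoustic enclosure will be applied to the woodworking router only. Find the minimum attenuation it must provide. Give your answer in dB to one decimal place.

Fixed contribution from the other sources: Σ 10^(L/10) = 10^(85/10) + 10^(90/10) = 1.316e+09 (91.19 dB).
To meet 94 dB overall, the treated woodworking router may contribute at most 10^(94/10) − 1.316e+09 = 1.196e+09, i.e. 90.78 dB.
So the woodworking router must be reduced from 93 to 90.78 dB: IL = 2.22 dB.

2.2 dB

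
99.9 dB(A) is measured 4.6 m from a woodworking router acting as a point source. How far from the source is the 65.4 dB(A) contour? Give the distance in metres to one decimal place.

Point-source spreading drops the level by 20·log₁₀(r₂/r₁); inverting, r₂/r₁ = 10^(ΔL/20).
r₂ = 4.6·10^((99.9−65.4)/20) = 4.6·10^(34.5/20) = 244.21 m.

244.2 m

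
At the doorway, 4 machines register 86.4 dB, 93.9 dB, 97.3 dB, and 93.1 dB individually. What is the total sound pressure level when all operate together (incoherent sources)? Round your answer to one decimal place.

100.1 dB

Incoherent sources combine by intensity addition: L_total = 10·log₁₀(Σ 10^(L_i/10)).
Σ 10^(L/10) = 10^(86.4/10) + 10^(93.9/10) + 10^(97.3/10) + 10^(93.1/10) = 1.030e+10.
L_total = 10·log₁₀(1.030e+10) = 100.13 dB.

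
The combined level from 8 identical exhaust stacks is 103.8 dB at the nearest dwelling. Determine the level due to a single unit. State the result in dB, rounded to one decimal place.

For N identical incoherent sources L_total = L₁ + 10·log₁₀ N, so L₁ = 103.8 − 10·log₁₀(8) = 103.8 − 9.031.

94.8 dB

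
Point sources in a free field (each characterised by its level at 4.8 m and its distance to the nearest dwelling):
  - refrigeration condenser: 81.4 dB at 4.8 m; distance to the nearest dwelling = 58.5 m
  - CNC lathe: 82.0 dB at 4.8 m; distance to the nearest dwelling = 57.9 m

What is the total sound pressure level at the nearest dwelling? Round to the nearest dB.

Apply inverse-square spreading to bring every level to the receiver, then sum 10^(L/10).
refrigeration condenser: 81.4 − 20·log₁₀(58.5/4.8) = 81.4 − 21.72 = 59.68 dB.
CNC lathe: 82.0 − 20·log₁₀(57.9/4.8) = 82.0 − 21.63 = 60.37 dB.
Σ 10^(L/10) = 2.019e+06 → L_total = 10·log₁₀(2.019e+06) = 63.05 dB.

63 dB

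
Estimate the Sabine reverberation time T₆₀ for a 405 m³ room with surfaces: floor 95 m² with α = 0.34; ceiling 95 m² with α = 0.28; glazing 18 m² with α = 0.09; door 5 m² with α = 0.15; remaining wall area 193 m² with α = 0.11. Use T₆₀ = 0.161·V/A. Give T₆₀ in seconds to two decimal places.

0.79 s

A = Σ Sᵢαᵢ = 95·0.34 + 95·0.28 + 18·0.09 + 5·0.15 + 193·0.11 = 82.50 m².
T₆₀ = 0.161·V/A = 0.161·405/82.50 = 0.790 s.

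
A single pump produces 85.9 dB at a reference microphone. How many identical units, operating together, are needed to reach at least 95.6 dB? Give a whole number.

10

Need L₁ + 10·log₁₀ N ≥ 95.6, i.e. log₁₀ N ≥ 0.97.
N ≥ 10^(9.7/10) = 9.333, so N = 10.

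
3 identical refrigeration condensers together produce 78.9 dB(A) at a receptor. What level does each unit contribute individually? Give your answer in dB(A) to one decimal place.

74.1 dB(A)

Dividing the total intensity by 3 lowers the level by 10·log₁₀ 3 = 4.771 dB: L₁ = 78.9 − 4.771.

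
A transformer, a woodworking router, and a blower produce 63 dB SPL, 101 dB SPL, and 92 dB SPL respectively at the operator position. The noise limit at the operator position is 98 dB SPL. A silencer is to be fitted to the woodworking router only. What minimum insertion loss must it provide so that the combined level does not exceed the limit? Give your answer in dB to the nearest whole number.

4 dB

The untreated sources together contribute 10^(63/10) + 10^(92/10) = 1.587e+09, i.e. 92.01 dB SPL.
To meet 98 dB SPL overall, the treated woodworking router may contribute at most 10^(98/10) − 1.587e+09 = 4.723e+09, i.e. 96.74 dB SPL.
Required insertion loss = 101 − 96.74 = 4.26 dB.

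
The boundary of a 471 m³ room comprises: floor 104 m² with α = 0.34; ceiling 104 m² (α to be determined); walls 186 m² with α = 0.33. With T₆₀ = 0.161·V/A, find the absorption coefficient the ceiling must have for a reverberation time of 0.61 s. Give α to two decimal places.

A = 0.161·V/T₆₀ = 0.161·471/0.61 = 124.31 m² sabins.
Absorption from the other surfaces = 104·0.34 + 186·0.33 = 96.74 m², so the ceiling must supply 27.57 m² over 104 m².
α = 27.57/104 = 0.265.

0.27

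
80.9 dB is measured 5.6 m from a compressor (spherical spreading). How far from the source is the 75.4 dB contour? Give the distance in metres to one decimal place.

10.5 m

Point-source spreading drops the level by 20·log₁₀(r₂/r₁); inverting, r₂/r₁ = 10^(ΔL/20).
r₂ = 5.6·10^((80.9−75.4)/20) = 5.6·10^(5.5/20) = 10.55 m.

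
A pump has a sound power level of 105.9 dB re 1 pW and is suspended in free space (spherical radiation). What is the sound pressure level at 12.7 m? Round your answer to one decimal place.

72.8 dB

The power spreads over a sphere of area 4π·r², so L_p = L_w − 10·log₁₀(4π·r²).
4π·r² = 2027 m², 10·log₁₀ of that is 33.068 dB.
L_p = 105.9 − 33.068 = 72.83 dB.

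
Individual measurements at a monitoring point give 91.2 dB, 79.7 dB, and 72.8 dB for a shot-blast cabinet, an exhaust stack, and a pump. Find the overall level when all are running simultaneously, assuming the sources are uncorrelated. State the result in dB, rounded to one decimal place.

91.6 dB

For uncorrelated sources the intensities add, so convert each level to linear form, sum, and take 10·log₁₀ of the total.
Σ 10^(L/10) = 10^(91.2/10) + 10^(79.7/10) + 10^(72.8/10) = 1.431e+09.
L_total = 10·log₁₀(1.431e+09) = 91.56 dB.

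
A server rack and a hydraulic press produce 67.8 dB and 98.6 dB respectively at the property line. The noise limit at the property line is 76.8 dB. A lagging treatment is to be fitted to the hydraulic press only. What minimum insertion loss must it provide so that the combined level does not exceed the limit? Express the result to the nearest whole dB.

22 dB

Fixed contribution from the other source: Σ 10^(L/10) = 10^(67.8/10) = 6.026e+06 (67.80 dB).
The limit corresponds to 10^(76.8/10) = 4.786e+07; subtracting the fixed part leaves 4.184e+07 for the hydraulic press, i.e. 76.22 dB.
So the hydraulic press must be reduced from 98.6 to 76.22 dB: IL = 22.38 dB.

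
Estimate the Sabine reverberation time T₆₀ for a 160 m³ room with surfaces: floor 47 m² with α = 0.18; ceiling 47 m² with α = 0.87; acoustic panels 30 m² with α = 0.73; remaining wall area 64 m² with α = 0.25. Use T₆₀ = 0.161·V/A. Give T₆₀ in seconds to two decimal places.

0.30 s

Total absorption A = 47·0.18 + 47·0.87 + 30·0.73 + 64·0.25 = 87.25 m² sabins.
T₆₀ = 0.161·V/A = 0.161·160/87.25 = 0.295 s.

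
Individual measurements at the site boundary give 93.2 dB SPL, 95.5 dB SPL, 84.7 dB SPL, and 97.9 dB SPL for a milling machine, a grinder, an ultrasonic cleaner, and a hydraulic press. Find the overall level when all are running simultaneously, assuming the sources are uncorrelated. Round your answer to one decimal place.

100.8 dB SPL

Incoherent sources combine by intensity addition: L_total = 10·log₁₀(Σ 10^(L_i/10)).
Σ 10^(L/10) = 10^(93.2/10) + 10^(95.5/10) + 10^(84.7/10) + 10^(97.9/10) = 1.210e+10.
L_total = 10·log₁₀(1.210e+10) = 100.83 dB SPL.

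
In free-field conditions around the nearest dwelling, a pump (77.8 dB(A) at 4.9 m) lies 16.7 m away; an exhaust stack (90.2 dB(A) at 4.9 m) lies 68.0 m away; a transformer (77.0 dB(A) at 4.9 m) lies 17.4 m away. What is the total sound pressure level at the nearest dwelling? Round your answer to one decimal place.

71.6 dB(A)

First find each source's level at the receiver (point-source: −20·log₁₀(r/r_ref)), then combine on an intensity basis.
pump: 77.8 − 20·log₁₀(16.7/4.9) = 77.8 − 10.65 = 67.15 dB(A).
exhaust stack: 90.2 − 20·log₁₀(68.0/4.9) = 90.2 − 22.85 = 67.35 dB(A).
transformer: 77.0 − 20·log₁₀(17.4/4.9) = 77.0 − 11.01 = 65.99 dB(A).
Σ 10^(L/10) = 1.460e+07 → L_total = 10·log₁₀(1.460e+07) = 71.64 dB(A).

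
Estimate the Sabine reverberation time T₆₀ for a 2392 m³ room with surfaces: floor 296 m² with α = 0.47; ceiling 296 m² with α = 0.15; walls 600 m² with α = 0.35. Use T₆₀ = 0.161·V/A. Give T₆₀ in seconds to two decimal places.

Total absorption A = 296·0.47 + 296·0.15 + 600·0.35 = 393.52 m² sabins.
T₆₀ = 0.161·V/A = 0.161·2392/393.52 = 0.979 s.

0.98 s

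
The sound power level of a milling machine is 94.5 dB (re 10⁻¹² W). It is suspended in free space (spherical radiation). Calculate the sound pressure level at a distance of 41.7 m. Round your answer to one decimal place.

51.1 dB

L_p = L_w − 10·log₁₀(4π·r²) with r = 41.7 m.
4π·r² = 2.185e+04 m², 10·log₁₀ of that is 43.395 dB.
L_p = 94.5 − 43.395 = 51.11 dB.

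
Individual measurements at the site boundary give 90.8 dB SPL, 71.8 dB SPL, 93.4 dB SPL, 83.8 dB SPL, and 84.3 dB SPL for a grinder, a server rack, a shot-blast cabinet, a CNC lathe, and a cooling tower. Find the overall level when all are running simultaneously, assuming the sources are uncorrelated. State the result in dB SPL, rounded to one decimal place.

95.9 dB SPL

For uncorrelated sources the intensities add, so convert each level to linear form, sum, and take 10·log₁₀ of the total.
Σ 10^(L/10) = 10^(90.8/10) + 10^(71.8/10) + 10^(93.4/10) + 10^(83.8/10) + 10^(84.3/10) = 3.914e+09.
L_total = 10·log₁₀(3.914e+09) = 95.93 dB SPL.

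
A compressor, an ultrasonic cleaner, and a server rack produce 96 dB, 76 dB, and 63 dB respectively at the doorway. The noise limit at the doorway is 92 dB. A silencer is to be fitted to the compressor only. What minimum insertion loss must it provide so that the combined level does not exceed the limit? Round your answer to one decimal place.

4.1 dB

The untreated sources together contribute 10^(76/10) + 10^(63/10) = 4.181e+07, i.e. 76.21 dB.
To meet 92 dB overall, the treated compressor may contribute at most 10^(92/10) − 4.181e+07 = 1.543e+09, i.e. 91.88 dB.
Required insertion loss = 96 − 91.88 = 4.12 dB.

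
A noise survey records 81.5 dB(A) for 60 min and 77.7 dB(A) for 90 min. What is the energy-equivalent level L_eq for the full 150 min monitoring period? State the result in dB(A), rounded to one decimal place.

L_eq = 10·log₁₀[(1/T)·Σ tᵢ·10^(Lᵢ/10)] with T = 150 min.
Σ tᵢ·10^(Lᵢ/10) = 60·10^(81.5/10) + 90·10^(77.7/10) = 1.377e+10.
L_eq = 10·log₁₀(1.377e+10/150) = 79.63 dB(A).

79.6 dB(A)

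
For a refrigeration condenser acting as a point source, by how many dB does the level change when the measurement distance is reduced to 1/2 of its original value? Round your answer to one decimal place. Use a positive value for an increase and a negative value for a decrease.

+6.0 dB

A point source loses 6 dB per doubling of distance; generally ΔL = −20·log₁₀(r₂/r₁).
ΔL = −20·log₁₀(0.5) = +6.02 dB.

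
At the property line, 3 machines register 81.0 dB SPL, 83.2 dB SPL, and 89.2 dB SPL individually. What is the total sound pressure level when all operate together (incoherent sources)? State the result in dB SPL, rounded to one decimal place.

Incoherent sources combine by intensity addition: L_total = 10·log₁₀(Σ 10^(L_i/10)).
Σ 10^(L/10) = 10^(81.0/10) + 10^(83.2/10) + 10^(89.2/10) = 1.167e+09.
L_total = 10·log₁₀(1.167e+09) = 90.67 dB SPL.

90.7 dB SPL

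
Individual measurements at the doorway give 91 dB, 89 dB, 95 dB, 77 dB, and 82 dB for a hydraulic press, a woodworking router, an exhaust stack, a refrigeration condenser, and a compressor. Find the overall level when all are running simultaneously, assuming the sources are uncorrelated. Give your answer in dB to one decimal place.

97.3 dB

For uncorrelated sources the intensities add, so convert each level to linear form, sum, and take 10·log₁₀ of the total.
Σ 10^(L/10) = 10^(91/10) + 10^(89/10) + 10^(95/10) + 10^(77/10) + 10^(82/10) = 5.424e+09.
L_total = 10·log₁₀(5.424e+09) = 97.34 dB.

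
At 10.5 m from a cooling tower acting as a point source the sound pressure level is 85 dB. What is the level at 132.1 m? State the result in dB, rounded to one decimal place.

Point-source attenuation: ΔL = 20·log₁₀(r₂/r₁) = 20·log₁₀(132.1/10.5) = 21.994 dB.
L₂ = 85 − 20·log₁₀(132.1/10.5) = 85 − 21.994 = 63.01 dB.

63.0 dB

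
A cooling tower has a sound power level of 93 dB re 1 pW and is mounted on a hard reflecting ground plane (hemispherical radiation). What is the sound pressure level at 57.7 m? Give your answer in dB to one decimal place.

L_p = L_w − 10·log₁₀(2π·r²) with r = 57.7 m.
2π·r² = 2.092e+04 m², 10·log₁₀ of that is 43.205 dB.
L_p = 93 − 43.205 = 49.79 dB.

49.8 dB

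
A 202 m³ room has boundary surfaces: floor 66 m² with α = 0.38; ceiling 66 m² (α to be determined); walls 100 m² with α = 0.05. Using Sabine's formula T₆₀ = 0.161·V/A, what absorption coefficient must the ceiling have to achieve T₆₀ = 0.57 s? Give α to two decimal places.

A = 0.161·V/T₆₀ = 0.161·202/0.57 = 57.06 m² sabins.
Absorption from the other surfaces = 66·0.38 + 100·0.05 = 30.08 m², so the ceiling must supply 26.98 m² over 66 m².
α = 26.98/66 = 0.409.

0.41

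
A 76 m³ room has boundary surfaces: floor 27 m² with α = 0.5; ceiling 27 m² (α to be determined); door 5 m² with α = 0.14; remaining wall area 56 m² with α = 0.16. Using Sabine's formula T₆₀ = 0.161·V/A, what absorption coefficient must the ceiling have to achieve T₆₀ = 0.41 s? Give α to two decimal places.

0.25

A = 0.161·V/T₆₀ = 0.161·76/0.41 = 29.84 m² sabins.
Absorption from the other surfaces = 27·0.5 + 5·0.14 + 56·0.16 = 23.16 m², so the ceiling must supply 6.68 m² over 27 m².
α = 6.68/27 = 0.248.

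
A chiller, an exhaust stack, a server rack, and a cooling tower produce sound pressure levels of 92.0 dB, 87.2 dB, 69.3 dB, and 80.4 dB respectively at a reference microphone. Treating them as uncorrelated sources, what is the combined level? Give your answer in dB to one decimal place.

For uncorrelated sources the intensities add, so convert each level to linear form, sum, and take 10·log₁₀ of the total.
Σ 10^(L/10) = 10^(92.0/10) + 10^(87.2/10) + 10^(69.3/10) + 10^(80.4/10) = 2.228e+09.
L_total = 10·log₁₀(2.228e+09) = 93.48 dB.

93.5 dB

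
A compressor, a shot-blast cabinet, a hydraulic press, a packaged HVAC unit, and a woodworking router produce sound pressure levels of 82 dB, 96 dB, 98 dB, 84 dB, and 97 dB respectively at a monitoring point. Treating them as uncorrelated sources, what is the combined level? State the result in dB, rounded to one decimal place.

102.0 dB

For uncorrelated sources the intensities add, so convert each level to linear form, sum, and take 10·log₁₀ of the total.
Σ 10^(L/10) = 10^(82/10) + 10^(96/10) + 10^(98/10) + 10^(84/10) + 10^(97/10) = 1.571e+10.
L_total = 10·log₁₀(1.571e+10) = 101.96 dB.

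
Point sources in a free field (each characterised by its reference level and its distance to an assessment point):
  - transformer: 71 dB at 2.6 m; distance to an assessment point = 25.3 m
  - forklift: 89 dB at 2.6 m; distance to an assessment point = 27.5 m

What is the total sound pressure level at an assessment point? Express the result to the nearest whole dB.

69 dB

First find each source's level at the receiver (point-source: −20·log₁₀(r/r_ref)), then combine on an intensity basis.
transformer: 71 − 20·log₁₀(25.3/2.6) = 71 − 19.76 = 51.24 dB.
forklift: 89 − 20·log₁₀(27.5/2.6) = 89 − 20.49 = 68.51 dB.
Σ 10^(L/10) = 7.233e+06 → L_total = 10·log₁₀(7.233e+06) = 68.59 dB.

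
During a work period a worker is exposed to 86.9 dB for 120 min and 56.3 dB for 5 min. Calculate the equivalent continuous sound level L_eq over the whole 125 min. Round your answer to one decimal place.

L_eq = 10·log₁₀[(1/T)·Σ tᵢ·10^(Lᵢ/10)] with T = 125 min.
Σ tᵢ·10^(Lᵢ/10) = 120·10^(86.9/10) + 5·10^(56.3/10) = 5.878e+10.
L_eq = 10·log₁₀(5.878e+10/125) = 86.72 dB.

86.7 dB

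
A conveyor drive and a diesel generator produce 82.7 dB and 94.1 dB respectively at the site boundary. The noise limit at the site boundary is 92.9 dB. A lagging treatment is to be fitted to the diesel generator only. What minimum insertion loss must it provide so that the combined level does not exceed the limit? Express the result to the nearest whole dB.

Fixed contribution from the other source: Σ 10^(L/10) = 10^(82.7/10) = 1.862e+08 (82.70 dB).
To meet 92.9 dB overall, the treated diesel generator may contribute at most 10^(92.9/10) − 1.862e+08 = 1.764e+09, i.e. 92.46 dB.
Required insertion loss = 94.1 − 92.46 = 1.64 dB.

2 dB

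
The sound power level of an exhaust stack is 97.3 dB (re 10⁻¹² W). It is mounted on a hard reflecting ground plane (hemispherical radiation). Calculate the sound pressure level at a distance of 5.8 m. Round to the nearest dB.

L_p = L_w − 10·log₁₀(2π·r²) with r = 5.8 m.
2π·r² = 211.4 m², 10·log₁₀ of that is 23.250 dB.
L_p = 97.3 − 23.250 = 74.05 dB.

74 dB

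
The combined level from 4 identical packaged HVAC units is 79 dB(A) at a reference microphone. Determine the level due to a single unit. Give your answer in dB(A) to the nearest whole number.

73 dB(A)

Dividing the total intensity by 4 lowers the level by 10·log₁₀ 4 = 6.021 dB: L₁ = 79 − 6.021.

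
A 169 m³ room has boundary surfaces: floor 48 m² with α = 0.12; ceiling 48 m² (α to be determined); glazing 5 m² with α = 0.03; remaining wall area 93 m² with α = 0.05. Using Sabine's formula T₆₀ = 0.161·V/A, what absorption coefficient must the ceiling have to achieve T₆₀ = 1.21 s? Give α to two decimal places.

0.25

From T₆₀ = 0.161·V/A, the target T₆₀ = 1.21 s needs A = 0.161·169/1.21 = 22.49 m².
Absorption from the other surfaces = 48·0.12 + 5·0.03 + 93·0.05 = 10.56 m², so the ceiling must supply 11.93 m² over 48 m².
α = 11.93/48 = 0.248.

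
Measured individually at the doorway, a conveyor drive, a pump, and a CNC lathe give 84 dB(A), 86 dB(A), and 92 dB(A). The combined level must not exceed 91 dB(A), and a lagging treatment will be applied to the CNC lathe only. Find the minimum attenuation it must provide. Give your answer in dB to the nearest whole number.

4 dB

Fixed contribution from the other sources: Σ 10^(L/10) = 10^(84/10) + 10^(86/10) = 6.493e+08 (88.12 dB(A)).
To meet 91 dB(A) overall, the treated CNC lathe may contribute at most 10^(91/10) − 6.493e+08 = 6.096e+08, i.e. 87.85 dB(A).
Required insertion loss = 92 − 87.85 = 4.15 dB.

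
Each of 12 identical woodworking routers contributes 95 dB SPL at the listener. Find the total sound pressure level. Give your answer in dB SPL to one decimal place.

105.8 dB SPL

With 12 equal, uncorrelated contributions the intensity is 12× that of one unit, giving a rise of 10·log₁₀ 12.
L_total = 95 + 10·log₁₀(12) = 95 + 10.792 = 105.79 dB SPL.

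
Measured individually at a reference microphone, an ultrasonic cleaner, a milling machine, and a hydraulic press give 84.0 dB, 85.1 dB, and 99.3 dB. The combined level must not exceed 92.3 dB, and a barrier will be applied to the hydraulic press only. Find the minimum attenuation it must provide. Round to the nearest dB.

Everything except the hydraulic press sums to 10^(84.0/10) + 10^(85.1/10) = 5.748e+08 in linear terms, 87.60 dB.
To meet 92.3 dB overall, the treated hydraulic press may contribute at most 10^(92.3/10) − 5.748e+08 = 1.123e+09, i.e. 90.51 dB.
So the hydraulic press must be reduced from 99.3 to 90.51 dB: IL = 8.79 dB.

9 dB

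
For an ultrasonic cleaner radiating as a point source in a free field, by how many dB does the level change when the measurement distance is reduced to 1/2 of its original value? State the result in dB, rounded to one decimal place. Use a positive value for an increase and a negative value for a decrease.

+6.0 dB

Point-source spreading: ΔL = −20·log₁₀(r₂/r₁).
ΔL = −20·log₁₀(0.5) = +6.02 dB.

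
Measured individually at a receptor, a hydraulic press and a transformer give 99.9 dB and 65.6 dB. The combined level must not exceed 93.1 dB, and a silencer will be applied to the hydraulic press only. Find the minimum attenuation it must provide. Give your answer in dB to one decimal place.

The untreated sources together contribute 10^(65.6/10) = 3.631e+06, i.e. 65.60 dB.
To meet 93.1 dB overall, the treated hydraulic press may contribute at most 10^(93.1/10) − 3.631e+06 = 2.038e+09, i.e. 93.09 dB.
Required insertion loss = 99.9 − 93.09 = 6.81 dB.

6.8 dB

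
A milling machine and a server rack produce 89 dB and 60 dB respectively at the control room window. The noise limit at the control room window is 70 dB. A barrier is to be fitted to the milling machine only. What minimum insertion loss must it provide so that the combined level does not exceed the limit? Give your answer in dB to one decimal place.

Everything except the milling machine sums to 10^(60/10) = 1.000e+06 in linear terms, 60.00 dB.
To meet 70 dB overall, the treated milling machine may contribute at most 10^(70/10) − 1.000e+06 = 9.000e+06, i.e. 69.54 dB.
So the milling machine must be reduced from 89 to 69.54 dB: IL = 19.46 dB.

19.5 dB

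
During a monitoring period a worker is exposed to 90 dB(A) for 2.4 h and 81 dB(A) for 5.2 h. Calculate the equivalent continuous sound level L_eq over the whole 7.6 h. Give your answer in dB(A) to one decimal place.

The energy average is taken in the linear domain: L_eq = 10·log₁₀[(Σ tᵢ·10^(Lᵢ/10))/T], T = 7.6 h.
Σ tᵢ·10^(Lᵢ/10) = 2.4·10^(90/10) + 5.2·10^(81/10) = 3.055e+09.
L_eq = 10·log₁₀(3.055e+09/7.6) = 86.04 dB(A).

86.0 dB(A)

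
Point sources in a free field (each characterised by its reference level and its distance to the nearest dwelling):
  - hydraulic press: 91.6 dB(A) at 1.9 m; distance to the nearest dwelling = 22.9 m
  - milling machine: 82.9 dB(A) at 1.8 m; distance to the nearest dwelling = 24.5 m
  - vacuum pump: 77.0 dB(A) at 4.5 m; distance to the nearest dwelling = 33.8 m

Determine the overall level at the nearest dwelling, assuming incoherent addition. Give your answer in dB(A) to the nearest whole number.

Propagate each source to the receiver with L = L_ref − 20·log₁₀(r/r_ref), then add intensities.
hydraulic press: 91.6 − 20·log₁₀(22.9/1.9) = 91.6 − 21.62 = 69.98 dB(A).
milling machine: 82.9 − 20·log₁₀(24.5/1.8) = 82.9 − 22.68 = 60.22 dB(A).
vacuum pump: 77.0 − 20·log₁₀(33.8/4.5) = 77.0 − 17.51 = 59.49 dB(A).
Σ 10^(L/10) = 1.189e+07 → L_total = 10·log₁₀(1.189e+07) = 70.75 dB(A).

71 dB(A)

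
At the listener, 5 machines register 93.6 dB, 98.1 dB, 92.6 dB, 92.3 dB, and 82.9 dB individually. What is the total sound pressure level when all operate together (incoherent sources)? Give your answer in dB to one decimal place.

101.0 dB

Incoherent sources combine by intensity addition: L_total = 10·log₁₀(Σ 10^(L_i/10)).
Σ 10^(L/10) = 10^(93.6/10) + 10^(98.1/10) + 10^(92.6/10) + 10^(92.3/10) + 10^(82.9/10) = 1.246e+10.
L_total = 10·log₁₀(1.246e+10) = 100.96 dB.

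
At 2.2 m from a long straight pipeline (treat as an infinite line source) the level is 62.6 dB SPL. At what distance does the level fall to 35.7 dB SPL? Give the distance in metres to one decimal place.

1077.5 m

The 26.9 dB drop corresponds to a distance ratio of 10^(26.9/10) for a line source.
r₂ = 2.2·10^((62.6−35.7)/10) = 2.2·10^(26.9/10) = 1077.51 m.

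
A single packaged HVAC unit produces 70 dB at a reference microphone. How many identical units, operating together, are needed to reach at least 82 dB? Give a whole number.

16

N identical sources give L₁ + 10·log₁₀ N, so require 10·log₁₀ N ≥ 82 − 70 = 12.0 dB.
N ≥ 10^(12.0/10) = 15.849, so N = 16.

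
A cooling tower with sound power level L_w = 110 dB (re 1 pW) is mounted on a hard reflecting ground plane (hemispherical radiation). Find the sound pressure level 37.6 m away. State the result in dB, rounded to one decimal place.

L_p = L_w − 10·log₁₀(2π·r²) with r = 37.6 m.
2π·r² = 8883 m², 10·log₁₀ of that is 39.486 dB.
L_p = 110 − 39.486 = 70.51 dB.

70.5 dB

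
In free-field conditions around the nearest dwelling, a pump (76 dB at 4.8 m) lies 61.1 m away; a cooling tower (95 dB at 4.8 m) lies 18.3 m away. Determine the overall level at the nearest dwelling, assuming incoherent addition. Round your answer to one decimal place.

Apply inverse-square spreading to bring every level to the receiver, then sum 10^(L/10).
pump: 76 − 20·log₁₀(61.1/4.8) = 76 − 22.10 = 53.90 dB.
cooling tower: 95 − 20·log₁₀(18.3/4.8) = 95 − 11.62 = 83.38 dB.
Σ 10^(L/10) = 2.178e+08 → L_total = 10·log₁₀(2.178e+08) = 83.38 dB.

83.4 dB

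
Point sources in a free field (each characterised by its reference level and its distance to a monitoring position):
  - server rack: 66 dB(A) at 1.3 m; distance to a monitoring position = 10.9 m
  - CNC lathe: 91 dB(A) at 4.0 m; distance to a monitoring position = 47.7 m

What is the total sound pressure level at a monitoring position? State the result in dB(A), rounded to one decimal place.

First find each source's level at the receiver (point-source: −20·log₁₀(r/r_ref)), then combine on an intensity basis.
server rack: 66 − 20·log₁₀(10.9/1.3) = 66 − 18.47 = 47.53 dB(A).
CNC lathe: 91 − 20·log₁₀(47.7/4.0) = 91 − 21.53 = 69.47 dB(A).
Σ 10^(L/10) = 8.909e+06 → L_total = 10·log₁₀(8.909e+06) = 69.50 dB(A).

69.5 dB(A)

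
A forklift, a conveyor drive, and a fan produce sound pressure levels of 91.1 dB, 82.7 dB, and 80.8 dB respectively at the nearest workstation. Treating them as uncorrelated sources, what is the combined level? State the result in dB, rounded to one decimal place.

92.0 dB

For uncorrelated sources the intensities add, so convert each level to linear form, sum, and take 10·log₁₀ of the total.
Σ 10^(L/10) = 10^(91.1/10) + 10^(82.7/10) + 10^(80.8/10) = 1.595e+09.
L_total = 10·log₁₀(1.595e+09) = 92.03 dB.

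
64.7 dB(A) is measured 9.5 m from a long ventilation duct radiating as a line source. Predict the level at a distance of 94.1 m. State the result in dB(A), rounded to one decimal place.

54.7 dB(A)

Line-source attenuation: ΔL = 10·log₁₀(r₂/r₁) = 10·log₁₀(94.1/9.5) = 9.959 dB.
L₂ = 64.7 − 10·log₁₀(94.1/9.5) = 64.7 − 9.959 = 54.74 dB(A).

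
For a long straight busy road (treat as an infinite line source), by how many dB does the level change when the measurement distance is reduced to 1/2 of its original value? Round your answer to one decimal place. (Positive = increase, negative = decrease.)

+3.0 dB

With cylindrical spreading the level changes by −10·log₁₀(r₂/r₁).
ΔL = −10·log₁₀(0.5) = +3.01 dB.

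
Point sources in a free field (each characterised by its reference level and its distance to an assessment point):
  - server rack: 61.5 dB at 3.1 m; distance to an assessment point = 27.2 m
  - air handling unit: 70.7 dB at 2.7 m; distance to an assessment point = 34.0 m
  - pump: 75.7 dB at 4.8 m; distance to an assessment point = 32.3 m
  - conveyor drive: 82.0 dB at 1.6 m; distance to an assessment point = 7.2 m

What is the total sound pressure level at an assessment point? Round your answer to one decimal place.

69.4 dB

First find each source's level at the receiver (point-source: −20·log₁₀(r/r_ref)), then combine on an intensity basis.
server rack: 61.5 − 20·log₁₀(27.2/3.1) = 61.5 − 18.86 = 42.64 dB.
air handling unit: 70.7 − 20·log₁₀(34.0/2.7) = 70.7 − 22.00 = 48.70 dB.
pump: 75.7 − 20·log₁₀(32.3/4.8) = 75.7 − 16.56 = 59.14 dB.
conveyor drive: 82.0 − 20·log₁₀(7.2/1.6) = 82.0 − 13.06 = 68.94 dB.
Σ 10^(L/10) = 8.740e+06 → L_total = 10·log₁₀(8.740e+06) = 69.41 dB.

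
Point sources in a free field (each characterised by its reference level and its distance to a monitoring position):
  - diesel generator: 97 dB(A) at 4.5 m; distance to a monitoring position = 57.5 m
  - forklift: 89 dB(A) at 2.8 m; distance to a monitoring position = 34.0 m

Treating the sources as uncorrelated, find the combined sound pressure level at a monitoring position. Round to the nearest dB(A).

76 dB(A)

Propagate each source to the receiver with L = L_ref − 20·log₁₀(r/r_ref), then add intensities.
diesel generator: 97 − 20·log₁₀(57.5/4.5) = 97 − 22.13 = 74.87 dB(A).
forklift: 89 − 20·log₁₀(34.0/2.8) = 89 − 21.69 = 67.31 dB(A).
Σ 10^(L/10) = 3.608e+07 → L_total = 10·log₁₀(3.608e+07) = 75.57 dB(A).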